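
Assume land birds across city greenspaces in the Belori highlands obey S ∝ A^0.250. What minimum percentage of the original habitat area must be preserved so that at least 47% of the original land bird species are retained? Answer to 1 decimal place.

4.9%

Need (A_new/A_old)^0.25 = 0.47, so A_new/A_old = 0.47^(1/0.25) = 0.47^4
ln(A_new/A_old) = ln 0.47 / 0.25 = -0.7550 / 0.25 = -3.0201
A_new/A_old = e^-3.0201 ≈ 0.0488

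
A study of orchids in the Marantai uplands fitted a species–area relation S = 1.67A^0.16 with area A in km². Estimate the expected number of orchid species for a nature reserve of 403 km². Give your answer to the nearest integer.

S = 1.67 × 403^0.16
ln S = ln 1.67 + 0.16 × ln 403 = 0.5128 + 0.16 × 5.9989 = 1.4727
S = e^1.4727 ≈ 4.361

4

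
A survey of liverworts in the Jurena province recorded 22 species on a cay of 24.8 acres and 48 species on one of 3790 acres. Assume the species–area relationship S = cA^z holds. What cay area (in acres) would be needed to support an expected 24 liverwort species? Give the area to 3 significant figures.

43.5 acres

z = ln(48/22) / ln(3790/24.8) = 0.7802 / 5.0293 = 0.1551
c = 22 / 24.8^0.1551 = 22 / 1.646 = 13.37
A = (24/13.37)^(1/0.1551) ⇒ ln A = ln(1.795)/0.1551 = 3.7718
A = e^3.7718 ≈ 43.46 acres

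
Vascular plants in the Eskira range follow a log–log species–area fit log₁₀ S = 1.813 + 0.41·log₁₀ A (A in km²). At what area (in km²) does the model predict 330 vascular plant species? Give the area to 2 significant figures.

53 km²

330 = 65.01 × A^0.41  ⇒  A^0.41 = 330/65.01 = 5.076
ln A = ln(5.076) / 0.41 = 1.6245 / 0.41 = 3.9622
A = e^3.9622 ≈ 52.57 km²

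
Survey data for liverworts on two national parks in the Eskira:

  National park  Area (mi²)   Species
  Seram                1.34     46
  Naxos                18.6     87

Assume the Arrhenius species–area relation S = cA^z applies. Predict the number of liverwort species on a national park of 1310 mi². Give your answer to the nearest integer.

z = ln(87/46) / ln(18.6/1.34) = 0.6373 / 2.6305 = 0.2423
c = 46 / 1.34^0.2423 = 46 / 1.073 = 42.85
S₃ = 42.85 × 1310^0.2423 = 42.85 × 5.691 ≈ 243.9

244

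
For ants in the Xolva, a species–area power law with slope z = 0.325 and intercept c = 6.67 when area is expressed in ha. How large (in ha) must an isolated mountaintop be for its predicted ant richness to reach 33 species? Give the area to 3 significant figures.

137 ha

33 = 6.67 × A^0.325  ⇒  A^0.325 = 33/6.67 = 4.948
ln A = ln(4.948) / 0.325 = 1.5989 / 0.325 = 4.9197
A = e^4.9197 ≈ 137 ha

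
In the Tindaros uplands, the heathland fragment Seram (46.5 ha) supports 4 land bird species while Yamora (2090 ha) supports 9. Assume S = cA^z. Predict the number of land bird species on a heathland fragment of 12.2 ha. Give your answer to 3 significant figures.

z = ln(9/4) / ln(2090/46.5) = 0.8109 / 3.8055 = 0.2131
c = 4 / 46.5^0.2131 = 4 / 2.266 = 1.765
S₃ = 1.765 × 12.2^0.2131 = 1.765 × 1.704 ≈ 3.008

3.01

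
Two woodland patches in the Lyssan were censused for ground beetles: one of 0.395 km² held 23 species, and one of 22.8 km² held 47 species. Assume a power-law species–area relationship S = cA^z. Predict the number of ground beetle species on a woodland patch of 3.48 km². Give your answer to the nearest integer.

z = ln(47/23) / ln(22.8/0.395) = 0.7147 / 4.0556 = 0.1762
c = 23 / 0.395^0.1762 = 23 / 0.849 = 27.09
S₃ = 27.09 × 3.48^0.1762 = 27.09 × 1.246 ≈ 33.75

34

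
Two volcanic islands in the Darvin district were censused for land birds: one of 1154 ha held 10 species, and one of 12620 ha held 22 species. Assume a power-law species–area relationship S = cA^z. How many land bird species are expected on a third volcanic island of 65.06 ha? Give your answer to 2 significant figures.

3.9

z = ln(22/10) / ln(12620/1154) = 0.7885 / 2.3920 = 0.3296
c = 10 / 1154^0.3296 = 10 / 10.22 = 0.9787
S₃ = 0.9787 × 65.06^0.3296 = 0.9787 × 3.96 ≈ 3.876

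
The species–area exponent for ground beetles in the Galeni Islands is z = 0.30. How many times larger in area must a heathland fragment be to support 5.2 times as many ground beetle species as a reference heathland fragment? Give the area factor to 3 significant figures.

244

(A₂/A₁)^0.3 = 5.2, so A₂/A₁ = 5.2^(1/0.3) = 5.2^3.333
ln(A₂/A₁) = ln 5.2 / 0.3 = 1.6487 / 0.3 = 5.4955
A₂/A₁ = e^5.4955 ≈ 243.6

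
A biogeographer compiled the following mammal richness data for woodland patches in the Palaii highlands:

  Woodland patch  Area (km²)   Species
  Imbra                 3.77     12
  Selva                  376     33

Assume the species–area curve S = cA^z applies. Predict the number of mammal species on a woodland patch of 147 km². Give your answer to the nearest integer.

z = ln(33/12) / ln(376/3.77) = 1.0116 / 4.6025 = 0.2198
c = 12 / 3.77^0.2198 = 12 / 1.339 = 8.964
S₃ = 8.964 × 147^0.2198 = 8.964 × 2.995 ≈ 26.85

27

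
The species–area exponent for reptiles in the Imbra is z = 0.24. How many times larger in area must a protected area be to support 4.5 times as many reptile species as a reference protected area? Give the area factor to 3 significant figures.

527

(A₂/A₁)^0.24 = 4.5, so A₂/A₁ = 4.5^(1/0.24) = 4.5^4.167
ln(A₂/A₁) = ln 4.5 / 0.24 = 1.5041 / 0.24 = 6.2670
A₂/A₁ = e^6.2670 ≈ 526.9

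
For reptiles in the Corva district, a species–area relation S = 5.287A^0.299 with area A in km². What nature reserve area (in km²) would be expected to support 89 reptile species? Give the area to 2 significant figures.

89 = 5.287 × A^0.299  ⇒  A^0.299 = 89/5.287 = 16.83
ln A = ln(16.83) / 0.299 = 2.8234 / 0.299 = 9.4428
A = e^9.4428 ≈ 12616 km²

13000 km²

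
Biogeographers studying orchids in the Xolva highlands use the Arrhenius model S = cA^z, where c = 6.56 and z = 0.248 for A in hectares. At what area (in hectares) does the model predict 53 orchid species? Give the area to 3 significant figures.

53 = 6.56 × A^0.248  ⇒  A^0.248 = 53/6.56 = 8.079
ln A = ln(8.079) / 0.248 = 2.0893 / 0.248 = 8.4246
A = e^8.4246 ≈ 4558 hectares

4560 hectares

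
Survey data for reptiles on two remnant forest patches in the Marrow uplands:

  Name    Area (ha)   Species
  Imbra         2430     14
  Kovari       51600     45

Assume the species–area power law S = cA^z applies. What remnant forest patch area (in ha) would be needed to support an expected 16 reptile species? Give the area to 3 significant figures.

3450 ha

z = ln(45/14) / ln(51600/2430) = 1.1676 / 3.0556 = 0.3821
c = 14 / 2430^0.3821 = 14 / 19.67 = 0.7119
A = (16/0.7119)^(1/0.3821) ⇒ ln A = ln(22.47)/0.3821 = 8.1451
A = e^8.1451 ≈ 3446 ha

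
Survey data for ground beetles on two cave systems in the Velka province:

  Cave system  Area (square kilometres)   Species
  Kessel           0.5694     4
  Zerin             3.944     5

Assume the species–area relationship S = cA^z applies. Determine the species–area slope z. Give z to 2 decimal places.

0.12

Taking logs: ln S = ln c + z ln A, so z = (ln S₂ − ln S₁)/(ln A₂ − ln A₁).
z = ln(5/4) / ln(3.944/0.5694) = ln(1.25) / ln(6.927) = 0.2231 / 1.9354 = 0.1153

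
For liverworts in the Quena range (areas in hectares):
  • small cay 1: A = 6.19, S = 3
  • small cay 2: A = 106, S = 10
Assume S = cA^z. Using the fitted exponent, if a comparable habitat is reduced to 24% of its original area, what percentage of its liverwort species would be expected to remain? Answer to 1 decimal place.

54.6%

z = ln(10/3) / ln(106/6.19) = 1.2040 / 2.8405 = 0.4239
S_new/S_old = (A_new/A_old)^z = 0.24^0.4239 = exp(0.4239 × -1.4271) = 0.5461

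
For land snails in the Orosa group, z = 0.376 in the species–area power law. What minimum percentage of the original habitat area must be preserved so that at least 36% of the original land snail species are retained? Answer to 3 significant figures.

6.61%

Need (A_new/A_old)^0.376 = 0.36, so A_new/A_old = 0.36^(1/0.376) = 0.36^2.66
ln(A_new/A_old) = ln 0.36 / 0.376 = -1.0217 / 0.376 = -2.7172
A_new/A_old = e^-2.7172 ≈ 0.06606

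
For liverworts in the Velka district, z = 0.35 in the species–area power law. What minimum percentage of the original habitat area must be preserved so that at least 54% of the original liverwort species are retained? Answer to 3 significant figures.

17.2%

Need (A_new/A_old)^0.35 = 0.54, so A_new/A_old = 0.54^(1/0.35) = 0.54^2.857
ln(A_new/A_old) = ln 0.54 / 0.35 = -0.6162 / 0.35 = -1.7605
A_new/A_old = e^-1.7605 ≈ 0.172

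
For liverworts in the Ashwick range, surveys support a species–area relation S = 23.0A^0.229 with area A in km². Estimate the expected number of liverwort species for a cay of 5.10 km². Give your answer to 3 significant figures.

S = 23 × 5.1^0.229 = 23 × 1.452 ≈ 33.4

33.4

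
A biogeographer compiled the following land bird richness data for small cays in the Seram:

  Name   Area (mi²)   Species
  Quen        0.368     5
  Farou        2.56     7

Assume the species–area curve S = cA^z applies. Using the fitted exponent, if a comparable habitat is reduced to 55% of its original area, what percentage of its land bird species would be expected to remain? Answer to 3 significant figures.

90.1%

z = ln(7/5) / ln(2.56/0.368) = 0.3365 / 1.9397 = 0.1735
S_new/S_old = (A_new/A_old)^z = 0.55^0.1735 = exp(0.1735 × -0.5978) = 0.9015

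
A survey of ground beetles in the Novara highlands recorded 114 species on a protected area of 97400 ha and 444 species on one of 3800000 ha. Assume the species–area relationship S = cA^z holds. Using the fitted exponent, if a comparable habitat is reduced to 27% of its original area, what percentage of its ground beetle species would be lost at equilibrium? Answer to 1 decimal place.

38.5%

z = ln(444/114) / ln(3800000/97400) = 1.3596 / 3.6639 = 0.3711
S_new/S_old = (A_new/A_old)^z = 0.27^0.3711 = exp(0.3711 × -1.3093) = 0.6152
Fraction lost = 1 − 0.6152 = 0.3848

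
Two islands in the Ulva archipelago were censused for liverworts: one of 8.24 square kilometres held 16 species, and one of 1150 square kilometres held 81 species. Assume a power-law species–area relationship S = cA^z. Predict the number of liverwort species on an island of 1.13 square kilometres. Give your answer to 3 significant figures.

z = ln(81/16) / ln(1150/8.24) = 1.6219 / 4.9385 = 0.3284
c = 16 / 8.24^0.3284 = 16 / 1.999 = 8.004
S₃ = 8.004 × 1.13^0.3284 = 8.004 × 1.041 ≈ 8.332

8.33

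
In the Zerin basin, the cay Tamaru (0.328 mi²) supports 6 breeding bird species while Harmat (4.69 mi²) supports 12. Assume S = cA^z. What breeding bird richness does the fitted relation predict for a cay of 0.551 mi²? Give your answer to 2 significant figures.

z = ln(12/6) / ln(4.69/0.328) = 0.6931 / 2.6602 = 0.2606
c = 6 / 0.328^0.2606 = 6 / 0.7479 = 8.022
S₃ = 8.022 × 0.551^0.2606 = 8.022 × 0.8562 ≈ 6.868

6.9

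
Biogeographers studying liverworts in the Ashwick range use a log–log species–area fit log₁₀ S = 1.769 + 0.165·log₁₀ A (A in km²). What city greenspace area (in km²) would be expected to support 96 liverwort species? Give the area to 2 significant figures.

96 = 58.75 × A^0.165  ⇒  A^0.165 = 96/58.75 = 1.634
ln A = ln(1.634) / 0.165 = 0.4911 / 0.165 = 2.9762
A = e^2.9762 ≈ 19.61 km²

20 km²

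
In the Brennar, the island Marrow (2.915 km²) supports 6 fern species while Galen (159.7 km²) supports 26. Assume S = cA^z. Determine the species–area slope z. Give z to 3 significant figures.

Taking logs: ln S = ln c + z ln A, so z = (ln S₂ − ln S₁)/(ln A₂ − ln A₁).
z = ln(26/6) / ln(159.7/2.915) = ln(4.333) / ln(54.79) = 1.4663 / 4.0034 = 0.3663

0.366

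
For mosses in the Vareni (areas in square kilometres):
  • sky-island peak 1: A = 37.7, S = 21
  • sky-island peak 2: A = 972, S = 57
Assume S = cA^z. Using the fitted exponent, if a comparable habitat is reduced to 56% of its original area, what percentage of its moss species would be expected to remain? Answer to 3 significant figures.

z = ln(57/21) / ln(972/37.7) = 0.9985 / 3.2497 = 0.3073
S_new/S_old = (A_new/A_old)^z = 0.56^0.3073 = exp(0.3073 × -0.5798) = 0.8368

83.7%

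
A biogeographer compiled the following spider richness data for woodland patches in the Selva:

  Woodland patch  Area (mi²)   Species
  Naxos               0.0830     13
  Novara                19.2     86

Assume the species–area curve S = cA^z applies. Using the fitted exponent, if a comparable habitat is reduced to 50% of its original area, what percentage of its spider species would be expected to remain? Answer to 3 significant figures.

z = ln(86/13) / ln(19.2/0.083) = 1.8894 / 5.4438 = 0.3471
S_new/S_old = (A_new/A_old)^z = 0.5^0.3471 = exp(0.3471 × -0.6931) = 0.7862

78.6%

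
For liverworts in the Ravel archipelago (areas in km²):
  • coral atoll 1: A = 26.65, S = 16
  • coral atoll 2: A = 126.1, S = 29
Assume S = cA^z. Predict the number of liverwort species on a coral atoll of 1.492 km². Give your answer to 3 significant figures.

5.31

z = ln(29/16) / ln(126.1/26.65) = 0.5947 / 1.5543 = 0.3826
c = 16 / 26.65^0.3826 = 16 / 3.512 = 4.556
S₃ = 4.556 × 1.492^0.3826 = 4.556 × 1.165 ≈ 5.31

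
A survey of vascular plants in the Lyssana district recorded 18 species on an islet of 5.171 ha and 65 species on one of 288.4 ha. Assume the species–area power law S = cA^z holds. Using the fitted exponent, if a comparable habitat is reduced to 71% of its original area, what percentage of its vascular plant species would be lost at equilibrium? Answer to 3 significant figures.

10.4%

z = ln(65/18) / ln(288.4/5.171) = 1.2840 / 4.0213 = 0.3193
S_new/S_old = (A_new/A_old)^z = 0.71^0.3193 = exp(0.3193 × -0.3425) = 0.8964
Fraction lost = 1 − 0.8964 = 0.1036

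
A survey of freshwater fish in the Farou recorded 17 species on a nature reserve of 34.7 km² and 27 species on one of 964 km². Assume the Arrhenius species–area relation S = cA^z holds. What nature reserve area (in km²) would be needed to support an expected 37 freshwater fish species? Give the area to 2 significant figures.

z = ln(27/17) / ln(964/34.7) = 0.4626 / 3.3244 = 0.1392
c = 17 / 34.7^0.1392 = 17 / 1.638 = 10.38
A = (37/10.38)^(1/0.1392) ⇒ ln A = ln(3.565)/0.1392 = 9.1352
A = e^9.1352 ≈ 9276 km²

9300 km²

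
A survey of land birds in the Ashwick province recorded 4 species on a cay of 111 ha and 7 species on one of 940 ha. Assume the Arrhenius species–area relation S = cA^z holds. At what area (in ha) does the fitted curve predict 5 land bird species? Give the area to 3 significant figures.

260 ha

z = ln(7/4) / ln(940/111) = 0.5596 / 2.1363 = 0.2619
c = 4 / 111^0.2619 = 4 / 3.434 = 1.165
A = (5/1.165)^(1/0.2619) ⇒ ln A = ln(4.292)/0.2619 = 5.5614
A = e^5.5614 ≈ 260.2 ha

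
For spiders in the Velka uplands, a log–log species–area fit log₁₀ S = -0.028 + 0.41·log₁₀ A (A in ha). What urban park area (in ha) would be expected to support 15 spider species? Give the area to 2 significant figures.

860 ha

15 = 0.9376 × A^0.41  ⇒  A^0.41 = 15/0.9376 = 16
ln A = ln(16) / 0.41 = 2.7725 / 0.41 = 6.7623
A = e^6.7623 ≈ 864.6 ha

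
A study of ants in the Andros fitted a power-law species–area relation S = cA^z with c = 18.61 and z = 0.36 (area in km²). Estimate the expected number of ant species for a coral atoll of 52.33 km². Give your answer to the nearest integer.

77

S = 18.61 × 52.33^0.36
ln S = ln 18.61 + 0.36 × ln 52.33 = 2.9237 + 0.36 × 3.9576 = 4.3484
S = e^4.3484 ≈ 77.36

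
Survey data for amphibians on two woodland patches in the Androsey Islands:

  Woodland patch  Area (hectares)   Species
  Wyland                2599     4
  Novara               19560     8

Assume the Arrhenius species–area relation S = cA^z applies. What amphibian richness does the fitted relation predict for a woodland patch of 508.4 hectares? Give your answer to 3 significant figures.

2.28

z = ln(8/4) / ln(19560/2599) = 0.6931 / 2.0184 = 0.3434
c = 4 / 2599^0.3434 = 4 / 14.88 = 0.2687
S₃ = 0.2687 × 508.4^0.3434 = 0.2687 × 8.499 ≈ 2.284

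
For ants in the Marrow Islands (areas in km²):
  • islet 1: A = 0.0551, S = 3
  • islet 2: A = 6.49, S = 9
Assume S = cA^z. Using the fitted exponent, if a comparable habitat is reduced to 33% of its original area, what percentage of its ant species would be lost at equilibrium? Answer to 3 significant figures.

22.5%

z = ln(9/3) / ln(6.49/0.0551) = 1.0986 / 4.7689 = 0.2304
S_new/S_old = (A_new/A_old)^z = 0.33^0.2304 = exp(0.2304 × -1.1087) = 0.7746
Fraction lost = 1 − 0.7746 = 0.2254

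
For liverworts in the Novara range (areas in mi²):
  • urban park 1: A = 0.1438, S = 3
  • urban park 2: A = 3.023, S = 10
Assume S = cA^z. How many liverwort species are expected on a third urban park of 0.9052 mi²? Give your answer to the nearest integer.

6

z = ln(10/3) / ln(3.023/0.1438) = 1.2040 / 3.0456 = 0.3953
c = 3 / 0.1438^0.3953 = 3 / 0.4646 = 6.458
S₃ = 6.458 × 0.9052^0.3953 = 6.458 × 0.9614 ≈ 6.208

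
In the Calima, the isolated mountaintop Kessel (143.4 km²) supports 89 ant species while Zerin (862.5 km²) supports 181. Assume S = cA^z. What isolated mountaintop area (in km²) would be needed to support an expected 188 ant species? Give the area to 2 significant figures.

950 km²

z = ln(181/89) / ln(862.5/143.4) = 0.7099 / 1.7942 = 0.3956
c = 89 / 143.4^0.3956 = 89 / 7.132 = 12.48
A = (188/12.48)^(1/0.3956) ⇒ ln A = ln(15.07)/0.3956 = 6.8557
A = e^6.8557 ≈ 949.3 km²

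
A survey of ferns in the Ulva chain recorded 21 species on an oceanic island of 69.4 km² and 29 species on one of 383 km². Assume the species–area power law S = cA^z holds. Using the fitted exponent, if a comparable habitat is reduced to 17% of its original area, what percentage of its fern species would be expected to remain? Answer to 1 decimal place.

z = ln(29/21) / ln(383/69.4) = 0.3228 / 1.7081 = 0.1890
S_new/S_old = (A_new/A_old)^z = 0.17^0.1890 = exp(0.1890 × -1.7720) = 0.7155

71.5%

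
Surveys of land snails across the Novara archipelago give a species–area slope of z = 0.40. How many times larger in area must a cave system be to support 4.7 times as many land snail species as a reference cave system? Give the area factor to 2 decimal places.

(A₂/A₁)^0.4 = 4.7, so A₂/A₁ = 4.7^(1/0.4) = 4.7^2.5
ln(A₂/A₁) = ln 4.7 / 0.4 = 1.5476 / 0.4 = 3.8689
A₂/A₁ = e^3.8689 ≈ 47.89

47.89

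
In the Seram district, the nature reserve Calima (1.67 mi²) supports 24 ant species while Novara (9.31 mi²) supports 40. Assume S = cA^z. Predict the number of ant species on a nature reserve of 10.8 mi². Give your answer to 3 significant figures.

41.8

z = ln(40/24) / ln(9.31/1.67) = 0.5108 / 1.7183 = 0.2973
c = 24 / 1.67^0.2973 = 24 / 1.165 = 20.61
S₃ = 20.61 × 10.8^0.2973 = 20.61 × 2.029 ≈ 41.8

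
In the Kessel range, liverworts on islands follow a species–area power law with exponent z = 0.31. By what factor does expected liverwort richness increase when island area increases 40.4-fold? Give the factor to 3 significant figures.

S₂/S₁ = (A₂/A₁)^z = 40.4^0.31
ln(S₂/S₁) = 0.31 × ln 40.4 = 0.31 × 3.6988 = 1.1466
S₂/S₁ = e^1.1466 ≈ 3.148

3.15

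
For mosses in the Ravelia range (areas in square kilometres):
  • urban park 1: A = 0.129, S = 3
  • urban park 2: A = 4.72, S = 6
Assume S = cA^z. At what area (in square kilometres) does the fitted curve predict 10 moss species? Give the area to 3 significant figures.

z = ln(6/3) / ln(4.72/0.129) = 0.6931 / 3.5998 = 0.1926
c = 3 / 0.129^0.1926 = 3 / 0.6741 = 4.45
A = (10/4.45)^(1/0.1926) ⇒ ln A = ln(2.247)/0.1926 = 4.2047
A = e^4.2047 ≈ 67 square kilometres

67.0 square kilometres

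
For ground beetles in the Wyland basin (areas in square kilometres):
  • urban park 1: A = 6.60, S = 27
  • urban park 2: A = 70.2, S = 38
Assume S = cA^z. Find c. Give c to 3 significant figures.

z = ln(S₂/S₁) / ln(A₂/A₁) = ln(38/27) / ln(70.2/6.6) = 0.3417 / 2.3643 = 0.1445
c = S₁ / A₁^z = 27 / 6.6^0.1445 = 27 / 1.314 = 20.55

20.6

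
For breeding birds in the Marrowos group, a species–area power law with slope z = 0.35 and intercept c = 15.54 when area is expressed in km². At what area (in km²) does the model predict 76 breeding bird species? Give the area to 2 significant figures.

76 = 15.54 × A^0.35  ⇒  A^0.35 = 76/15.54 = 4.891
ln A = ln(4.891) / 0.35 = 1.5873 / 0.35 = 4.5352
A = e^4.5352 ≈ 93.24 km²

93 km²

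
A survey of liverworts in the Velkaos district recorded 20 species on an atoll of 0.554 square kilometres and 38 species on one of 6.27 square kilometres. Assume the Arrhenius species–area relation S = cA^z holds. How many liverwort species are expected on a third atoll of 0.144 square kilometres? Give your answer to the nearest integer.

14

z = ln(38/20) / ln(6.27/0.554) = 0.6419 / 2.4264 = 0.2645
c = 20 / 0.554^0.2645 = 20 / 0.8554 = 23.38
S₃ = 23.38 × 0.144^0.2645 = 23.38 × 0.5989 ≈ 14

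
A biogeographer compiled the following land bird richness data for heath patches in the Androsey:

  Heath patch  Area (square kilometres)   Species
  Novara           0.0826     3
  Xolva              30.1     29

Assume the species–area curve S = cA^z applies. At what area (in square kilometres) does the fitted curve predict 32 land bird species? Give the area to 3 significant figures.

38.9 square kilometres

z = ln(29/3) / ln(30.1/0.0826) = 2.2687 / 5.8983 = 0.3846
c = 3 / 0.0826^0.3846 = 3 / 0.3832 = 7.829
A = (32/7.829)^(1/0.3846) ⇒ ln A = ln(4.088)/0.3846 = 3.6605
A = e^3.6605 ≈ 38.88 square kilometres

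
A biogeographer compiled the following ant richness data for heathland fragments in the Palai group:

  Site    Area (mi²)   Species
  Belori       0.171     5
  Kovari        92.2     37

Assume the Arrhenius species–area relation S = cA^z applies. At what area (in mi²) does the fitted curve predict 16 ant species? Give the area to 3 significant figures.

6.62 mi²

z = ln(37/5) / ln(92.2/0.171) = 2.0015 / 6.2901 = 0.3182
c = 5 / 0.171^0.3182 = 5 / 0.5701 = 8.771
A = (16/8.771)^(1/0.3182) ⇒ ln A = ln(1.824)/0.3182 = 1.8893
A = e^1.8893 ≈ 6.615 mi²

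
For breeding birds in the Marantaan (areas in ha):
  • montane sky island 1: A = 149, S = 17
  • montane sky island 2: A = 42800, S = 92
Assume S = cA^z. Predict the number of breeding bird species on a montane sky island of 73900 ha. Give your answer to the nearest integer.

108

z = ln(92/17) / ln(42800/149) = 1.6886 / 5.6603 = 0.2983
c = 17 / 149^0.2983 = 17 / 4.449 = 3.821
S₃ = 3.821 × 73900^0.2983 = 3.821 × 28.34 ≈ 108.3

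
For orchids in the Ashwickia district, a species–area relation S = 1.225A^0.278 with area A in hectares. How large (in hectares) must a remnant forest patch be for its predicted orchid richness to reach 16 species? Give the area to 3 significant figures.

16 = 1.225 × A^0.278  ⇒  A^0.278 = 16/1.225 = 13.06
ln A = ln(13.06) / 0.278 = 2.5696 / 0.278 = 9.2433
A = e^9.2433 ≈ 10335 hectares

10300 hectares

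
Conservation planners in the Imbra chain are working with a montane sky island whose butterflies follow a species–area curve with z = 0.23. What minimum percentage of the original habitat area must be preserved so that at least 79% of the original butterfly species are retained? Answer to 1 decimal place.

35.9%

Need (A_new/A_old)^0.23 = 0.79, so A_new/A_old = 0.79^(1/0.23) = 0.79^4.348
ln(A_new/A_old) = ln 0.79 / 0.23 = -0.2357 / 0.23 = -1.0249
A_new/A_old = e^-1.0249 ≈ 0.3588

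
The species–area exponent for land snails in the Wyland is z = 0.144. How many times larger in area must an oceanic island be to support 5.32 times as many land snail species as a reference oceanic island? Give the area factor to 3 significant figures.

110000

(A₂/A₁)^0.144 = 5.32, so A₂/A₁ = 5.32^(1/0.144) = 5.32^6.944
ln(A₂/A₁) = ln 5.32 / 0.144 = 1.6715 / 0.144 = 11.6075
A₂/A₁ = e^11.6075 ≈ 109914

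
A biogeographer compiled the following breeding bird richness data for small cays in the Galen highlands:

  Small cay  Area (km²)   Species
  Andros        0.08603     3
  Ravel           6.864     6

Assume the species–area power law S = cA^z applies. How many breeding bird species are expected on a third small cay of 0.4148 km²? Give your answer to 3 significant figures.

3.85

z = ln(6/3) / ln(6.864/0.08603) = 0.6931 / 4.3793 = 0.1583
c = 3 / 0.08603^0.1583 = 3 / 0.6782 = 4.423
S₃ = 4.423 × 0.4148^0.1583 = 4.423 × 0.87 ≈ 3.848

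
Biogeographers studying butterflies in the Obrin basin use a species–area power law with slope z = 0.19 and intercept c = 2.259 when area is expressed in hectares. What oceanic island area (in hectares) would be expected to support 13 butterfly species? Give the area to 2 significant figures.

13 = 2.259 × A^0.19  ⇒  A^0.19 = 13/2.259 = 5.755
ln A = ln(5.755) / 0.19 = 1.7500 / 0.19 = 9.2107
A = e^9.2107 ≈ 10003 hectares

10000 hectares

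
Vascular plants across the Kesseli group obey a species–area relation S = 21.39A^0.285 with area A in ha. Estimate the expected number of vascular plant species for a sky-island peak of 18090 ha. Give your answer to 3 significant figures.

350

S = 21.39 × 18090^0.285
ln S = ln 21.39 + 0.285 × ln 18090 = 3.0629 + 0.285 × 9.8031 = 5.8568
S = e^5.8568 ≈ 349.6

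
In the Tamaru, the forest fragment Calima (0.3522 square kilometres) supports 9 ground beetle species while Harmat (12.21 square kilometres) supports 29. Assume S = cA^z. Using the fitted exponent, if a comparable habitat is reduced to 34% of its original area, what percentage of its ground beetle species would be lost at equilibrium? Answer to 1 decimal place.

30.0%

z = ln(29/9) / ln(12.21/0.3522) = 1.1701 / 3.5458 = 0.3300
S_new/S_old = (A_new/A_old)^z = 0.34^0.3300 = exp(0.3300 × -1.0788) = 0.7005
Fraction lost = 1 − 0.7005 = 0.2995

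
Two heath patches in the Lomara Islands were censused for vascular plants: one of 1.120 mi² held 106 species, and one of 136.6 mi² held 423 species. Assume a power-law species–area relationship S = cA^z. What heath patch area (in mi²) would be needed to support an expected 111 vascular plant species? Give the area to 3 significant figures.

z = ln(423/106) / ln(136.6/1.12) = 1.3839 / 4.8037 = 0.2881
c = 106 / 1.12^0.2881 = 106 / 1.033 = 102.6
A = (111/102.6)^(1/0.2881) ⇒ ln A = ln(1.082)/0.2881 = 0.2733
A = e^0.2733 ≈ 1.314 mi²

1.31 mi²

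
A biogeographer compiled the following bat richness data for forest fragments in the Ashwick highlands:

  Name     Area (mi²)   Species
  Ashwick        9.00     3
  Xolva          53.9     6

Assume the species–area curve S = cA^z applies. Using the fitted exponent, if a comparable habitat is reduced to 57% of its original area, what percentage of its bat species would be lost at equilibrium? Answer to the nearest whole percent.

20%

z = ln(6/3) / ln(53.9/9) = 0.6931 / 1.7899 = 0.3873
S_new/S_old = (A_new/A_old)^z = 0.57^0.3873 = exp(0.3873 × -0.5621) = 0.8044
Fraction lost = 1 − 0.8044 = 0.1956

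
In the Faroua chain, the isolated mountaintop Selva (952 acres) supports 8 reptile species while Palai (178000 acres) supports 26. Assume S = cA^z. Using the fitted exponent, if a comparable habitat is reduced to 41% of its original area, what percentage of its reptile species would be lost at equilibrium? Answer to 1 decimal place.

z = ln(26/8) / ln(178000/952) = 1.1787 / 5.2310 = 0.2253
S_new/S_old = (A_new/A_old)^z = 0.41^0.2253 = exp(0.2253 × -0.8916) = 0.818
Fraction lost = 1 − 0.818 = 0.182

18.2%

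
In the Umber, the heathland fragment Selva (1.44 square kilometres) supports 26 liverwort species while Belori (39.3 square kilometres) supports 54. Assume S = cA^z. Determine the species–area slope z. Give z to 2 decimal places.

0.22

Taking logs: ln S = ln c + z ln A, so z = (ln S₂ − ln S₁)/(ln A₂ − ln A₁).
z = ln(54/26) / ln(39.3/1.44) = ln(2.077) / ln(27.29) = 0.7309 / 3.3066 = 0.2210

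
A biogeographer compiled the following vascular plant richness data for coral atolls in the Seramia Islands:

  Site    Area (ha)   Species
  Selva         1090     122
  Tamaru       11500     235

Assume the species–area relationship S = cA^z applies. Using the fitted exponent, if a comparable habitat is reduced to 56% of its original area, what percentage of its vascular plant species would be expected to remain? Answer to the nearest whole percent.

85%

z = ln(235/122) / ln(11500/1090) = 0.6556 / 2.3562 = 0.2782
S_new/S_old = (A_new/A_old)^z = 0.56^0.2782 = exp(0.2782 × -0.5798) = 0.851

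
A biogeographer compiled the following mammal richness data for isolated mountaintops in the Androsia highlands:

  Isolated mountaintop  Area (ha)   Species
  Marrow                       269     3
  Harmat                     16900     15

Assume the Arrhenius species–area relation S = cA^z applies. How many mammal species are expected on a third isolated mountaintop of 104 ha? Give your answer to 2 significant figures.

2.1

z = ln(15/3) / ln(16900/269) = 1.6094 / 4.1404 = 0.3887
c = 3 / 269^0.3887 = 3 / 8.8 = 0.3409
S₃ = 0.3409 × 104^0.3887 = 0.3409 × 6.082 ≈ 2.073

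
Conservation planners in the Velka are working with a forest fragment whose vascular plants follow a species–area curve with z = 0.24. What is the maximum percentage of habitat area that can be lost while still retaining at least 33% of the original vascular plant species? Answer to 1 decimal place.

Need (A_new/A_old)^0.24 = 0.33, so A_new/A_old = 0.33^(1/0.24) = 0.33^4.167
ln(A_new/A_old) = ln 0.33 / 0.24 = -1.1087 / 0.24 = -4.6194
A_new/A_old = e^-4.6194 ≈ 0.009858
Fraction that can be lost = 1 − 0.009858 = 0.9901

99.0%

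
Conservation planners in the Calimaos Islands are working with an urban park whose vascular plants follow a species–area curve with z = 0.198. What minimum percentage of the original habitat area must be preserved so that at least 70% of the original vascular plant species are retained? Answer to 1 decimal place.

Need (A_new/A_old)^0.198 = 0.7, so A_new/A_old = 0.7^(1/0.198) = 0.7^5.051
ln(A_new/A_old) = ln 0.7 / 0.198 = -0.3567 / 0.198 = -1.8014
A_new/A_old = e^-1.8014 ≈ 0.1651

16.5%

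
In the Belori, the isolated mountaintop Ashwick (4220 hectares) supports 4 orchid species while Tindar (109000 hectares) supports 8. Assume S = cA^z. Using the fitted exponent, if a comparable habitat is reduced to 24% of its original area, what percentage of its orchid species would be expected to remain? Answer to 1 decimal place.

z = ln(8/4) / ln(109000/4220) = 0.6931 / 3.2515 = 0.2132
S_new/S_old = (A_new/A_old)^z = 0.24^0.2132 = exp(0.2132 × -1.4271) = 0.7377

73.8%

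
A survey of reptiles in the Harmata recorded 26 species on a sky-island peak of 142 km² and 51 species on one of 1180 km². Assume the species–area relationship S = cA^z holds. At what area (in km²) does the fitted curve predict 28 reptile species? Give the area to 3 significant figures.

179 km²

z = ln(51/26) / ln(1180/142) = 0.6737 / 2.1174 = 0.3182
c = 26 / 142^0.3182 = 26 / 4.84 = 5.372
A = (28/5.372)^(1/0.3182) ⇒ ln A = ln(5.212)/0.3182 = 5.1887
A = e^5.1887 ≈ 179.2 km²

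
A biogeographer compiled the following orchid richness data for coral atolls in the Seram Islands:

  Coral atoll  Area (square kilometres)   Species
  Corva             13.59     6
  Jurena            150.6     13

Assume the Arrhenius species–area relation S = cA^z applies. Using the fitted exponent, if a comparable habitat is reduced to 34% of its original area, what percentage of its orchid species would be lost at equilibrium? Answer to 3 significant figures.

z = ln(13/6) / ln(150.6/13.59) = 0.7732 / 2.4053 = 0.3215
S_new/S_old = (A_new/A_old)^z = 0.34^0.3215 = exp(0.3215 × -1.0788) = 0.707
Fraction lost = 1 − 0.707 = 0.293

29.3%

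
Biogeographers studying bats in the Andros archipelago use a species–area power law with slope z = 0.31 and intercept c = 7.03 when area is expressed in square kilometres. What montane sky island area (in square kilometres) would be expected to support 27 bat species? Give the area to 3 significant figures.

27 = 7.03 × A^0.31  ⇒  A^0.31 = 27/7.03 = 3.841
ln A = ln(3.841) / 0.31 = 1.3457 / 0.31 = 4.3408
A = e^4.3408 ≈ 76.77 square kilometres

76.8 square kilometres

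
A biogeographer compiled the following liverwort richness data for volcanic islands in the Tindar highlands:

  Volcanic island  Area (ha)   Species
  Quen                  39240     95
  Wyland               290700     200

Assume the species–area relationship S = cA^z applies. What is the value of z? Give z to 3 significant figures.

Taking logs: ln S = ln c + z ln A, so z = (ln S₂ − ln S₁)/(ln A₂ − ln A₁).
z = ln(200/95) / ln(290700/39240) = ln(2.105) / ln(7.408) = 0.7444 / 2.0026 = 0.3717

0.372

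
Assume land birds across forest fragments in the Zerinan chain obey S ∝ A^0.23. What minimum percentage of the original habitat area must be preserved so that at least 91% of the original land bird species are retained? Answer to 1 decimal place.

66.4%

Need (A_new/A_old)^0.23 = 0.91, so A_new/A_old = 0.91^(1/0.23) = 0.91^4.348
ln(A_new/A_old) = ln 0.91 / 0.23 = -0.0943 / 0.23 = -0.4100
A_new/A_old = e^-0.4100 ≈ 0.6636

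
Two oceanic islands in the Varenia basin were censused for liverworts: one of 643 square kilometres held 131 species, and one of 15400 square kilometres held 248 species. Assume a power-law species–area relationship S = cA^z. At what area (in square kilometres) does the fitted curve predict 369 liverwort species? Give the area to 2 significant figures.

z = ln(248/131) / ln(15400/643) = 0.6382 / 3.1760 = 0.2010
c = 131 / 643^0.2010 = 131 / 3.667 = 35.72
A = (369/35.72)^(1/0.2010) ⇒ ln A = ln(10.33)/0.2010 = 11.6195
A = e^11.6195 ≈ 111247 square kilometres

110000 square kilometres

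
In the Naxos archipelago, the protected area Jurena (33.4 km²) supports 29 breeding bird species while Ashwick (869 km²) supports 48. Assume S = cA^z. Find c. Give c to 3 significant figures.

z = ln(S₂/S₁) / ln(A₂/A₁) = ln(48/29) / ln(869/33.4) = 0.5039 / 3.2588 = 0.1546
c = S₁ / A₁^z = 29 / 33.4^0.1546 = 29 / 1.72 = 16.86

16.9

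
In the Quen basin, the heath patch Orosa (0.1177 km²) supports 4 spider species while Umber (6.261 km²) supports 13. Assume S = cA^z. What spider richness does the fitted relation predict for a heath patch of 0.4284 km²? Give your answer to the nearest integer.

z = ln(13/4) / ln(6.261/0.1177) = 1.1787 / 3.9740 = 0.2966
c = 4 / 0.1177^0.2966 = 4 / 0.5301 = 7.545
S₃ = 7.545 × 0.4284^0.2966 = 7.545 × 0.7777 ≈ 5.868

6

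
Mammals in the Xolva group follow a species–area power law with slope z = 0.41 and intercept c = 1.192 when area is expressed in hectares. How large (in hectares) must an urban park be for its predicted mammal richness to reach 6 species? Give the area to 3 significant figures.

51.5 hectares

6 = 1.192 × A^0.41  ⇒  A^0.41 = 6/1.192 = 5.034
ln A = ln(5.034) / 0.41 = 1.6161 / 0.41 = 3.9418
A = e^3.9418 ≈ 51.51 hectares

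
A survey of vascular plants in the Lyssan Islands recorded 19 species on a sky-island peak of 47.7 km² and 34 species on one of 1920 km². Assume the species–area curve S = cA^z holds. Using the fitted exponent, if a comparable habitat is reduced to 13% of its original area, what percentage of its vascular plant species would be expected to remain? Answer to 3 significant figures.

z = ln(34/19) / ln(1920/47.7) = 0.5819 / 3.6951 = 0.1575
S_new/S_old = (A_new/A_old)^z = 0.13^0.1575 = exp(0.1575 × -2.0402) = 0.7252

72.5%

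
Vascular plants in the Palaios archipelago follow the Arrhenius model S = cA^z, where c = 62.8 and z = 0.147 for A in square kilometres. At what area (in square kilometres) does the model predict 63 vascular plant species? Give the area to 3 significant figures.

1.02 square kilometres

63 = 62.8 × A^0.147  ⇒  A^0.147 = 63/62.8 = 1.003
ln A = ln(1.003) / 0.147 = 0.0032 / 0.147 = 0.0216
A = e^0.0216 ≈ 1.022 square kilometres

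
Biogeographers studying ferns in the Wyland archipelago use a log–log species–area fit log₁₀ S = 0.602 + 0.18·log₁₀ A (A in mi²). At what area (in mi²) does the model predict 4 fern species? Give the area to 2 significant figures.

1.0 mi²

4 = 3.999 × A^0.18  ⇒  A^0.18 = 4/3.999 = 1
ln A = ln(1) / 0.18 = 0.0001 / 0.18 = 0.0008
A = e^0.0008 ≈ 1.001 mi²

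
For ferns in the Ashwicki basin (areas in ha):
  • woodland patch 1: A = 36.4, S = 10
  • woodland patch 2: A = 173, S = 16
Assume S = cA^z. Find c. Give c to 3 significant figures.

z = ln(S₂/S₁) / ln(A₂/A₁) = ln(16/10) / ln(173/36.4) = 0.4700 / 1.5587 = 0.3015
c = S₁ / A₁^z = 10 / 36.4^0.3015 = 10 / 2.956 = 3.383

3.38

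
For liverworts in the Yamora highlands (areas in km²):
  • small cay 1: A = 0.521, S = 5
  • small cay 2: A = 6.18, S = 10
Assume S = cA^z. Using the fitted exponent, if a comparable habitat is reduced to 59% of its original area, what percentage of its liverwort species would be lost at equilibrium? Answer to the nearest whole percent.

14%

z = ln(10/5) / ln(6.18/0.521) = 0.6931 / 2.4733 = 0.2802
S_new/S_old = (A_new/A_old)^z = 0.59^0.2802 = exp(0.2802 × -0.5276) = 0.8625
Fraction lost = 1 − 0.8625 = 0.1375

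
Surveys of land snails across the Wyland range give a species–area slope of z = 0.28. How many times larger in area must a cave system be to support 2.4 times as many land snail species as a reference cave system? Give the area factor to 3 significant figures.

22.8

(A₂/A₁)^0.28 = 2.4, so A₂/A₁ = 2.4^(1/0.28) = 2.4^3.571
ln(A₂/A₁) = ln 2.4 / 0.28 = 0.8755 / 0.28 = 3.1267
A₂/A₁ = e^3.1267 ≈ 22.8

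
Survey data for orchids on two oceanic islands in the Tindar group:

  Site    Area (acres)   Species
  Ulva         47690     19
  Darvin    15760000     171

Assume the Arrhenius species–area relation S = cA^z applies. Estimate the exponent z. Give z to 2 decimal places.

Taking logs: ln S = ln c + z ln A, so z = (ln S₂ − ln S₁)/(ln A₂ − ln A₁).
z = ln(171/19) / ln(15760000/47690) = ln(9) / ln(330.5) = 2.1972 / 5.8005 = 0.3788

0.38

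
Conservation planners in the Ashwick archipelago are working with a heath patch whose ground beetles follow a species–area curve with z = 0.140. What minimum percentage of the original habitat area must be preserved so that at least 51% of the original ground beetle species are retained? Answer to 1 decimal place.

0.8%

Need (A_new/A_old)^0.14 = 0.51, so A_new/A_old = 0.51^(1/0.14) = 0.51^7.143
ln(A_new/A_old) = ln 0.51 / 0.14 = -0.6733 / 0.14 = -4.8096
A_new/A_old = e^-4.8096 ≈ 0.008151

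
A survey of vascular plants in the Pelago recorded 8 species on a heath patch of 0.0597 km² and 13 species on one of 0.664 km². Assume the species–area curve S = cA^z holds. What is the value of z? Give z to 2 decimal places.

Taking logs: ln S = ln c + z ln A, so z = (ln S₂ − ln S₁)/(ln A₂ − ln A₁).
z = ln(13/8) / ln(0.664/0.0597) = ln(1.625) / ln(11.12) = 0.4855 / 2.4090 = 0.2015

0.20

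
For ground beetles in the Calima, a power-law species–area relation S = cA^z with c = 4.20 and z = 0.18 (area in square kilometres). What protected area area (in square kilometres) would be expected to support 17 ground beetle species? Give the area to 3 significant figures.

17 = 4.2 × A^0.18  ⇒  A^0.18 = 17/4.2 = 4.048
ln A = ln(4.048) / 0.18 = 1.3981 / 0.18 = 7.7674
A = e^7.7674 ≈ 2362 square kilometres

2360 square kilometres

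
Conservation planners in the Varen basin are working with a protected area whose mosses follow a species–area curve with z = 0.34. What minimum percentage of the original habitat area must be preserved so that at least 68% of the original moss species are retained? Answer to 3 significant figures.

Need (A_new/A_old)^0.34 = 0.68, so A_new/A_old = 0.68^(1/0.34) = 0.68^2.941
ln(A_new/A_old) = ln 0.68 / 0.34 = -0.3857 / 0.34 = -1.1343
A_new/A_old = e^-1.1343 ≈ 0.3216

32.2%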